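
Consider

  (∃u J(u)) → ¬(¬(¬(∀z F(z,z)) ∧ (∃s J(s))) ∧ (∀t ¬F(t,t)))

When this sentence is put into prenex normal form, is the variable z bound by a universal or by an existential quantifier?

Eliminate → and ↔ using ¬ and ∨.
  ¬(∃u J(u)) ∨ ¬(¬(¬(∀z F(z,z)) ∧ (∃s J(s))) ∧ (∀t ¬F(t,t)))
Push ¬ through the quantifiers and connectives to reach negation normal form:
  (∀u ¬J(u)) ∨ (∃z ¬F(z,z)) ∧ (∃s J(s)) ∨ (∃t F(t,t))
All bound variables are already distinct, so no renaming is needed.
Extract every quantifier outward, since the variables are now distinct and don't occur free across branches:
  ∀u ∃z ∃s ∃t (¬J(u) ∨ ¬F(z,z) ∧ J(s) ∨ F(t,t))
The quantifier ∀z sits under an odd number of negations (counting the antecedent side of each →), so it flips to ∃z.

existential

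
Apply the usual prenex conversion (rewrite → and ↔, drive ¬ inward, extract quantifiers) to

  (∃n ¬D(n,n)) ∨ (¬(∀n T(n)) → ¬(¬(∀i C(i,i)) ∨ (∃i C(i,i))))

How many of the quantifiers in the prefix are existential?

1

First replace A → B with ¬A ∨ B.
  (∃n ¬D(n,n)) ∨ ¬¬(∀n T(n)) ∨ ¬(¬(∀i C(i,i)) ∨ (∃i C(i,i)))
Push ¬ through the quantifiers and connectives to reach negation normal form:
  (∃n ¬D(n,n)) ∨ (∀n T(n)) ∨ (∀i C(i,i)) ∧ (∀i ¬C(i,i))
Rename bound variables to avoid capture: n↦r, i↦p.
  (∃n ¬D(n,n)) ∨ (∀r T(r)) ∨ (∀i C(i,i)) ∧ (∀p ¬C(p,p))
Pull the quantifiers to the front (each side's bound variable is not free in the other side):
  ∃n ∀r ∀i ∀p (¬D(n,n) ∨ T(r) ∨ C(i,i) ∧ ¬C(p,p))
The prefix is ∃n ∀r ∀i ∀p: 3 universal, 1 existential.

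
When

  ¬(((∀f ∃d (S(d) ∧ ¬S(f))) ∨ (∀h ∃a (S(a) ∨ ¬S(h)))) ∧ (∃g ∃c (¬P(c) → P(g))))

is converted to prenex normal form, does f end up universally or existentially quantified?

Rewrite implications/biconditionals: A → B as ¬A ∨ B.
  ¬(((∀f ∃d (S(d) ∧ ¬S(f))) ∨ (∀h ∃a (S(a) ∨ ¬S(h)))) ∧ (∃g ∃c (¬¬P(c) ∨ P(g))))
Push ¬ through the quantifiers and connectives to reach negation normal form:
  (∃f ∀d (¬S(d) ∨ S(f))) ∧ (∃h ∀a (¬S(a) ∧ S(h))) ∨ (∀g ∀c (¬P(c) ∧ ¬P(g)))
All bound variables are already distinct, so no renaming is needed.
Finally move all quantifiers to the prefix:
  ∃f ∀d ∃h ∀a ∀g ∀c ((¬S(d) ∨ S(f)) ∧ ¬S(a) ∧ S(h) ∨ ¬P(c) ∧ ¬P(g))
The quantifier ∀f sits under an odd number of negations (counting the antecedent side of each →), so it flips to ∃f.

existential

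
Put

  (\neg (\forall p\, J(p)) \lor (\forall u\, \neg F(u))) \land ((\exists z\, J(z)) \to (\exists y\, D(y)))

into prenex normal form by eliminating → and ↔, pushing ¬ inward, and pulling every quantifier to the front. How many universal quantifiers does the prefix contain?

First replace A → B with ¬A ∨ B.
  (\neg (\forall p\, J(p)) \lor (\forall u\, \neg F(u))) \land (\neg (\exists z\, J(z)) \lor (\exists y\, D(y)))
Move each ¬ inward, flipping quantifiers it crosses:
  ((\exists p\, \neg J(p)) \lor (\forall u\, \neg F(u))) \land ((\forall z\, \neg J(z)) \lor (\exists y\, D(y)))
Extract every quantifier outward, since the variables are now distinct and don't occur free across branches:
  \exists p\, \forall u\, \forall z\, \exists y\, ((\neg J(p) \lor \neg F(u)) \land (\neg J(z) \lor D(y)))
The prefix is \exists p \forall u \forall z \exists y: 2 universal, 2 existential.

2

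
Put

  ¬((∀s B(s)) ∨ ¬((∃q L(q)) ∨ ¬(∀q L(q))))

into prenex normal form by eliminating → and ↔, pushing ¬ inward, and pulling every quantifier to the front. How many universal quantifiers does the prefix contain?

Drive negations inward (¬∀x A ≡ ∃x ¬A, ¬∃x A ≡ ∀x ¬A, De Morgan for ∧/∨):
  (∃s ¬B(s)) ∧ ((∃q L(q)) ∨ (∃q ¬L(q)))
Give each quantifier a distinct variable: q↦v.
  (∃s ¬B(s)) ∧ ((∃q L(q)) ∨ (∃v ¬L(v)))
Finally move all quantifiers to the prefix:
  ∃s ∃q ∃v (¬B(s) ∧ (L(q) ∨ ¬L(v)))
The prefix is ∃s ∃q ∃v: 0 universal, 3 existential.

0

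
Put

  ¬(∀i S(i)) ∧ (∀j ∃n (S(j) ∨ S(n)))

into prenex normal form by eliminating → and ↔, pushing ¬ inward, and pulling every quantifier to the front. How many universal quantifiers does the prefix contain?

1

Drive negations inward (¬∀x A ≡ ∃x ¬A, ¬∃x A ≡ ∀x ¬A, De Morgan for ∧/∨):
  (∃i ¬S(i)) ∧ (∀j ∃n (S(j) ∨ S(n)))
Pull the quantifiers to the front (each side's bound variable is not free in the other side):
  ∃i ∀j ∃n (¬S(i) ∧ (S(j) ∨ S(n)))
The prefix is ∃i ∀j ∃n: 1 universal, 2 existential.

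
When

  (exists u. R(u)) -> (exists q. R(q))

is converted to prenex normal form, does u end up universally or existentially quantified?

Rewrite implications/biconditionals: A → B as ¬A ∨ B.
  ~(exists u. R(u)) | (exists q. R(q))
Drive negations inward (¬∀x A ≡ ∃x ¬A, ¬∃x A ≡ ∀x ¬A, De Morgan for ∧/∨):
  (forall u. ~R(u)) | (exists q. R(q))
All bound variables are already distinct, so no renaming is needed.
Pull the quantifiers to the front (each side's bound variable is not free in the other side):
  forall u. exists q. (~R(u) | R(q))
The quantifier exists u sits under an odd number of negations (counting the antecedent side of each →), so it flips to forall u.

universal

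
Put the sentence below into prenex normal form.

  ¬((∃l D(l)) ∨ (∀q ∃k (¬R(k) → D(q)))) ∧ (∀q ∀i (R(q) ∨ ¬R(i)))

Rewrite implications/biconditionals: A → B as ¬A ∨ B.
  ¬((∃l D(l)) ∨ (∀q ∃k (¬¬R(k) ∨ D(q)))) ∧ (∀q ∀i (R(q) ∨ ¬R(i)))
Drive negations inward (¬∀x A ≡ ∃x ¬A, ¬∃x A ≡ ∀x ¬A, De Morgan for ∧/∨):
  (∀l ¬D(l)) ∧ (∃q ∀k (¬R(k) ∧ ¬D(q))) ∧ (∀q ∀i (R(q) ∨ ¬R(i)))
Standardize variables apart so no two quantifiers bind the same name: q↦c.
  (∀l ¬D(l)) ∧ (∃q ∀k (¬R(k) ∧ ¬D(q))) ∧ (∀c ∀i (R(c) ∨ ¬R(i)))
Finally move all quantifiers to the prefix:
  ∀l ∃q ∀k ∀c ∀i (¬D(l) ∧ ¬R(k) ∧ ¬D(q) ∧ (R(c) ∨ ¬R(i)))

∀l ∃q ∀k ∀c ∀i (¬D(l) ∧ ¬R(k) ∧ ¬D(q) ∧ (R(c) ∨ ¬R(i)))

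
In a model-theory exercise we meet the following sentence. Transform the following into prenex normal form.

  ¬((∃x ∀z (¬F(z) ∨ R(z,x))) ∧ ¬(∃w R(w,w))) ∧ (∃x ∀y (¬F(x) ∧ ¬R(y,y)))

Push ¬ through the quantifiers and connectives to reach negation normal form:
  ((∀x ∃z (F(z) ∧ ¬R(z,x))) ∨ (∃w R(w,w))) ∧ (∃x ∀y (¬F(x) ∧ ¬R(y,y)))
Rename bound variables to avoid capture: x↦x1.
  ((∀x ∃z (F(z) ∧ ¬R(z,x))) ∨ (∃w R(w,w))) ∧ (∃x1 ∀y (¬F(x1) ∧ ¬R(y,y)))
Extract every quantifier outward, since the variables are now distinct and don't occur free across branches:
  ∀x ∃z ∃w ∃x1 ∀y ((F(z) ∧ ¬R(z,x) ∨ R(w,w)) ∧ ¬F(x1) ∧ ¬R(y,y))

∀x ∃z ∃w ∃x1 ∀y ((F(z) ∧ ¬R(z,x) ∨ R(w,w)) ∧ ¬F(x1) ∧ ¬R(y,y))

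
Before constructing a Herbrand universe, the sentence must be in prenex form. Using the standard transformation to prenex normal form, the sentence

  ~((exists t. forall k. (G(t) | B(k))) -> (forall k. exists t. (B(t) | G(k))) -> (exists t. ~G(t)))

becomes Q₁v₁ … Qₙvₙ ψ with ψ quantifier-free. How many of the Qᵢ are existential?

2

Eliminate → and ↔ using ¬ and ∨.
  ~(~(exists t. forall k. (G(t) | B(k))) | ~(forall k. exists t. (B(t) | G(k))) | (exists t. ~G(t)))
Move each ¬ inward, flipping quantifiers it crosses:
  (exists t. forall k. (G(t) | B(k))) & (forall k. exists t. (B(t) | G(k))) & (forall t. G(t))
Rename bound variables to avoid capture: k↦q, t↦p, t↦w.
  (exists t. forall k. (G(t) | B(k))) & (forall q. exists p. (B(p) | G(q))) & (forall w. G(w))
Pull the quantifiers to the front (each side's bound variable is not free in the other side):
  exists t. forall k. forall q. exists p. forall w. ((G(t) | B(k)) & (B(p) | G(q)) & G(w))
The prefix is exists t forall k forall q exists p forall w: 3 universal, 2 existential.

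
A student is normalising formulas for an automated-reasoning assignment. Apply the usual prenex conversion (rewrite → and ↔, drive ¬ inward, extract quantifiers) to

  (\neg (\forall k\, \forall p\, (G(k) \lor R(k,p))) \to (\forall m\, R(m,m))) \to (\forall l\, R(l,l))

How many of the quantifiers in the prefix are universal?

1

Eliminate → and ↔ using ¬ and ∨.
  \neg (\neg \neg (\forall k\, \forall p\, (G(k) \lor R(k,p))) \lor (\forall m\, R(m,m))) \lor (\forall l\, R(l,l))
Move each ¬ inward, flipping quantifiers it crosses:
  (\exists k\, \exists p\, (\neg G(k) \land \neg R(k,p))) \land (\exists m\, \neg R(m,m)) \lor (\forall l\, R(l,l))
Extract every quantifier outward, since the variables are now distinct and don't occur free across branches:
  \exists k\, \exists p\, \exists m\, \forall l\, (\neg G(k) \land \neg R(k,p) \land \neg R(m,m) \lor R(l,l))
The prefix is \exists k \exists p \exists m \forall l: 1 universal, 3 existential.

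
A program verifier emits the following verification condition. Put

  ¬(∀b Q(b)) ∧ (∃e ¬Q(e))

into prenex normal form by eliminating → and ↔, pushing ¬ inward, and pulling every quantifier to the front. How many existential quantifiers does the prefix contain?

Drive negations inward (¬∀x A ≡ ∃x ¬A, ¬∃x A ≡ ∀x ¬A, De Morgan for ∧/∨):
  (∃b ¬Q(b)) ∧ (∃e ¬Q(e))
All bound variables are already distinct, so no renaming is needed.
Pull the quantifiers to the front (each side's bound variable is not free in the other side):
  ∃b ∃e (¬Q(b) ∧ ¬Q(e))
The prefix is ∃b ∃e: 0 universal, 2 existential.

2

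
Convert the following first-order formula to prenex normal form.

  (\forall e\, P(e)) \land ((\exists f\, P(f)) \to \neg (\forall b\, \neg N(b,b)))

Rewrite implications/biconditionals: A → B as ¬A ∨ B.
  (\forall e\, P(e)) \land (\neg (\exists f\, P(f)) \lor \neg (\forall b\, \neg N(b,b)))
Drive negations inward (¬∀x A ≡ ∃x ¬A, ¬∃x A ≡ ∀x ¬A, De Morgan for ∧/∨):
  (\forall e\, P(e)) \land ((\forall f\, \neg P(f)) \lor (\exists b\, N(b,b)))
All bound variables are already distinct, so no renaming is needed.
Pull the quantifiers to the front (each side's bound variable is not free in the other side):
  \forall e\, \forall f\, \exists b\, (P(e) \land (\neg P(f) \lor N(b,b)))

\forall e\, \forall f\, \exists b\, (P(e) \land (\neg P(f) \lor N(b,b)))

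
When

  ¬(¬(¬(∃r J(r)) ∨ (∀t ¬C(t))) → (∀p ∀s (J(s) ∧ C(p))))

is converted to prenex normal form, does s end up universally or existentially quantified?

existential

Eliminate → and ↔ using ¬ and ∨.
  ¬(¬¬(¬(∃r J(r)) ∨ (∀t ¬C(t))) ∨ (∀p ∀s (J(s) ∧ C(p))))
Move each ¬ inward, flipping quantifiers it crosses:
  (∃r J(r)) ∧ (∃t C(t)) ∧ (∃p ∃s (¬J(s) ∨ ¬C(p)))
Pull the quantifiers to the front (each side's bound variable is not free in the other side):
  ∃r ∃t ∃p ∃s (J(r) ∧ C(t) ∧ (¬J(s) ∨ ¬C(p)))
The quantifier ∀s sits under an odd number of negations (counting the antecedent side of each →), so it flips to ∃s.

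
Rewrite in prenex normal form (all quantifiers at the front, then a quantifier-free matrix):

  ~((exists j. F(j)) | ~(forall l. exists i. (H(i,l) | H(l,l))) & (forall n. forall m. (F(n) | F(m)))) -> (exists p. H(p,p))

exists j. exists l. forall i. forall n. forall m. exists p. (F(j) | ~H(i,l) & ~H(l,l) & (F(n) | F(m)) | H(p,p))

First replace A → B with ¬A ∨ B.
  ~~((exists j. F(j)) | ~(forall l. exists i. (H(i,l) | H(l,l))) & (forall n. forall m. (F(n) | F(m)))) | (exists p. H(p,p))
Push ¬ through the quantifiers and connectives to reach negation normal form:
  (exists j. F(j)) | (exists l. forall i. (~H(i,l) & ~H(l,l))) & (forall n. forall m. (F(n) | F(m))) | (exists p. H(p,p))
All bound variables are already distinct, so no renaming is needed.
Extract every quantifier outward, since the variables are now distinct and don't occur free across branches:
  exists j. exists l. forall i. forall n. forall m. exists p. (F(j) | ~H(i,l) & ~H(l,l) & (F(n) | F(m)) | H(p,p))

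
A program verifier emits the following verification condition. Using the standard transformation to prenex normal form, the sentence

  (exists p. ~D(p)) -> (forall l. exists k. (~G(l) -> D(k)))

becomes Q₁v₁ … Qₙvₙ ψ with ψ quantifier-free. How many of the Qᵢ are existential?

First replace A → B with ¬A ∨ B.
  ~(exists p. ~D(p)) | (forall l. exists k. (~~G(l) | D(k)))
Drive negations inward (¬∀x A ≡ ∃x ¬A, ¬∃x A ≡ ∀x ¬A, De Morgan for ∧/∨):
  (forall p. D(p)) | (forall l. exists k. (G(l) | D(k)))
All bound variables are already distinct, so no renaming is needed.
Finally move all quantifiers to the prefix:
  forall p. forall l. exists k. (D(p) | G(l) | D(k))
The prefix is forall p forall l exists k: 2 universal, 1 existential.

1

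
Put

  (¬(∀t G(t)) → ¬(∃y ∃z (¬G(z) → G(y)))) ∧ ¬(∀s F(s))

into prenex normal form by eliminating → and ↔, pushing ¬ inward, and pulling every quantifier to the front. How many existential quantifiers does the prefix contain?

First replace A → B with ¬A ∨ B.
  (¬¬(∀t G(t)) ∨ ¬(∃y ∃z (¬¬G(z) ∨ G(y)))) ∧ ¬(∀s F(s))
Push ¬ through the quantifiers and connectives to reach negation normal form:
  ((∀t G(t)) ∨ (∀y ∀z (¬G(z) ∧ ¬G(y)))) ∧ (∃s ¬F(s))
Extract every quantifier outward, since the variables are now distinct and don't occur free across branches:
  ∀t ∀y ∀z ∃s ((G(t) ∨ ¬G(z) ∧ ¬G(y)) ∧ ¬F(s))
The prefix is ∀t ∀y ∀z ∃s: 3 universal, 1 existential.

1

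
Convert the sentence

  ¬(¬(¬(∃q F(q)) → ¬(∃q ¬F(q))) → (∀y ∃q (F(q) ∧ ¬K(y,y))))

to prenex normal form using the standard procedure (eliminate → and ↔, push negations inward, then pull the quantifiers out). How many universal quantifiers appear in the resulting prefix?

2

First replace A → B with ¬A ∨ B.
  ¬(¬¬(¬¬(∃q F(q)) ∨ ¬(∃q ¬F(q))) ∨ (∀y ∃q (F(q) ∧ ¬K(y,y))))
Push ¬ through the quantifiers and connectives to reach negation normal form:
  (∀q ¬F(q)) ∧ (∃q ¬F(q)) ∧ (∃y ∀q (¬F(q) ∨ K(y,y)))
Rename bound variables to avoid capture: q↦u, q↦x1.
  (∀q ¬F(q)) ∧ (∃u ¬F(u)) ∧ (∃y ∀x1 (¬F(x1) ∨ K(y,y)))
Pull the quantifiers to the front (each side's bound variable is not free in the other side):
  ∀q ∃u ∃y ∀x1 (¬F(q) ∧ ¬F(u) ∧ (¬F(x1) ∨ K(y,y)))
The prefix is ∀q ∃u ∃y ∀x1: 2 universal, 2 existential.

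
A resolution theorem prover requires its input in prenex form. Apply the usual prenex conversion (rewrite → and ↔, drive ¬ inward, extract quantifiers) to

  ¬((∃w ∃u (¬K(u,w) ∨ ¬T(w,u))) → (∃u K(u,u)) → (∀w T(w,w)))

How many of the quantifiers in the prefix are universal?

Eliminate → and ↔ using ¬ and ∨.
  ¬(¬(∃w ∃u (¬K(u,w) ∨ ¬T(w,u))) ∨ ¬(∃u K(u,u)) ∨ (∀w T(w,w)))
Move each ¬ inward, flipping quantifiers it crosses:
  (∃w ∃u (¬K(u,w) ∨ ¬T(w,u))) ∧ (∃u K(u,u)) ∧ (∃w ¬T(w,w))
Standardize variables apart so no two quantifiers bind the same name: u↦s, w↦v1.
  (∃w ∃u (¬K(u,w) ∨ ¬T(w,u))) ∧ (∃s K(s,s)) ∧ (∃v1 ¬T(v1,v1))
Extract every quantifier outward, since the variables are now distinct and don't occur free across branches:
  ∃w ∃u ∃s ∃v1 ((¬K(u,w) ∨ ¬T(w,u)) ∧ K(s,s) ∧ ¬T(v1,v1))
The prefix is ∃w ∃u ∃s ∃v1: 0 universal, 4 existential.

0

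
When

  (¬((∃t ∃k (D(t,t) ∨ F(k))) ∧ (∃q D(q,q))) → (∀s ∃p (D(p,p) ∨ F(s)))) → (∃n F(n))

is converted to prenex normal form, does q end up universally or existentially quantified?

First replace A → B with ¬A ∨ B.
  ¬(¬¬((∃t ∃k (D(t,t) ∨ F(k))) ∧ (∃q D(q,q))) ∨ (∀s ∃p (D(p,p) ∨ F(s)))) ∨ (∃n F(n))
Drive negations inward (¬∀x A ≡ ∃x ¬A, ¬∃x A ≡ ∀x ¬A, De Morgan for ∧/∨):
  ((∀t ∀k (¬D(t,t) ∧ ¬F(k))) ∨ (∀q ¬D(q,q))) ∧ (∃s ∀p (¬D(p,p) ∧ ¬F(s))) ∨ (∃n F(n))
All bound variables are already distinct, so no renaming is needed.
Extract every quantifier outward, since the variables are now distinct and don't occur free across branches:
  ∀t ∀k ∀q ∃s ∀p ∃n ((¬D(t,t) ∧ ¬F(k) ∨ ¬D(q,q)) ∧ ¬D(p,p) ∧ ¬F(s) ∨ F(n))
The quantifier ∃q sits under an odd number of negations (counting the antecedent side of each →), so it flips to ∀q.

universal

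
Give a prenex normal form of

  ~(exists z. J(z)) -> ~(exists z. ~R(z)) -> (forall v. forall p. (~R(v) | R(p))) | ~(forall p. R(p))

First replace A → B with ¬A ∨ B.
  ~~(exists z. J(z)) | ~~(exists z. ~R(z)) | (forall v. forall p. (~R(v) | R(p))) | ~(forall p. R(p))
Drive negations inward (¬∀x A ≡ ∃x ¬A, ¬∃x A ≡ ∀x ¬A, De Morgan for ∧/∨):
  (exists z. J(z)) | (exists z. ~R(z)) | (forall v. forall p. (~R(v) | R(p))) | (exists p. ~R(p))
Standardize variables apart so no two quantifiers bind the same name: z↦w1, p↦y.
  (exists z. J(z)) | (exists w1. ~R(w1)) | (forall v. forall p. (~R(v) | R(p))) | (exists y. ~R(y))
Pull the quantifiers to the front (each side's bound variable is not free in the other side):
  exists z. exists w1. forall v. forall p. exists y. (J(z) | ~R(w1) | ~R(v) | R(p) | ~R(y))

exists z. exists w1. forall v. forall p. exists y. (J(z) | ~R(w1) | ~R(v) | R(p) | ~R(y))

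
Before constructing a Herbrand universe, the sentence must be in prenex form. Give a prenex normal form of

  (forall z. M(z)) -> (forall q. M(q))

Rewrite implications/biconditionals: A → B as ¬A ∨ B.
  ~(forall z. M(z)) | (forall q. M(q))
Drive negations inward (¬∀x A ≡ ∃x ¬A, ¬∃x A ≡ ∀x ¬A, De Morgan for ∧/∨):
  (exists z. ~M(z)) | (forall q. M(q))
All bound variables are already distinct, so no renaming is needed.
Pull the quantifiers to the front (each side's bound variable is not free in the other side):
  exists z. forall q. (~M(z) | M(q))

exists z. forall q. (~M(z) | M(q))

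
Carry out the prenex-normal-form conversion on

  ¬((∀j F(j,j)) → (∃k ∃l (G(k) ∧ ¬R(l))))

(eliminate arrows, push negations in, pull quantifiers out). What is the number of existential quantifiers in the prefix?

0

First replace A → B with ¬A ∨ B.
  ¬(¬(∀j F(j,j)) ∨ (∃k ∃l (G(k) ∧ ¬R(l))))
Push ¬ through the quantifiers and connectives to reach negation normal form:
  (∀j F(j,j)) ∧ (∀k ∀l (¬G(k) ∨ R(l)))
Finally move all quantifiers to the prefix:
  ∀j ∀k ∀l (F(j,j) ∧ (¬G(k) ∨ R(l)))
The prefix is ∀j ∀k ∀l: 3 universal, 0 existential.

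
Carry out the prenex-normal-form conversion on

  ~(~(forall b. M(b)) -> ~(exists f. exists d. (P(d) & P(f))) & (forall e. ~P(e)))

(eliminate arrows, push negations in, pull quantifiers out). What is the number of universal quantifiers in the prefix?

Rewrite implications/biconditionals: A → B as ¬A ∨ B.
  ~(~~(forall b. M(b)) | ~(exists f. exists d. (P(d) & P(f))) & (forall e. ~P(e)))
Drive negations inward (¬∀x A ≡ ∃x ¬A, ¬∃x A ≡ ∀x ¬A, De Morgan for ∧/∨):
  (exists b. ~M(b)) & ((exists f. exists d. (P(d) & P(f))) | (exists e. P(e)))
All bound variables are already distinct, so no renaming is needed.
Pull the quantifiers to the front (each side's bound variable is not free in the other side):
  exists b. exists f. exists d. exists e. (~M(b) & (P(d) & P(f) | P(e)))
The prefix is exists b exists f exists d exists e: 0 universal, 4 existential.

0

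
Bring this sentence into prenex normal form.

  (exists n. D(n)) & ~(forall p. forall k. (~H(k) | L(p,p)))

exists n. exists p. exists k. (D(n) & H(k) & ~L(p,p))

Move each ¬ inward, flipping quantifiers it crosses:
  (exists n. D(n)) & (exists p. exists k. (H(k) & ~L(p,p)))
All bound variables are already distinct, so no renaming is needed.
Pull the quantifiers to the front (each side's bound variable is not free in the other side):
  exists n. exists p. exists k. (D(n) & H(k) & ~L(p,p))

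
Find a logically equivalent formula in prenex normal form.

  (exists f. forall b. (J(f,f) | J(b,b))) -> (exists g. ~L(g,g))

forall f. exists b. exists g. (~J(f,f) & ~J(b,b) | ~L(g,g))

Rewrite implications/biconditionals: A → B as ¬A ∨ B.
  ~(exists f. forall b. (J(f,f) | J(b,b))) | (exists g. ~L(g,g))
Drive negations inward (¬∀x A ≡ ∃x ¬A, ¬∃x A ≡ ∀x ¬A, De Morgan for ∧/∨):
  (forall f. exists b. (~J(f,f) & ~J(b,b))) | (exists g. ~L(g,g))
Finally move all quantifiers to the prefix:
  forall f. exists b. exists g. (~J(f,f) & ~J(b,b) | ~L(g,g))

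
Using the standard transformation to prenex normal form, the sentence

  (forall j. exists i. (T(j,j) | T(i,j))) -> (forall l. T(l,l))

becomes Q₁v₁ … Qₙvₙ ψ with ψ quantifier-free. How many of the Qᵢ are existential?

1

First replace A → B with ¬A ∨ B.
  ~(forall j. exists i. (T(j,j) | T(i,j))) | (forall l. T(l,l))
Move each ¬ inward, flipping quantifiers it crosses:
  (exists j. forall i. (~T(j,j) & ~T(i,j))) | (forall l. T(l,l))
Finally move all quantifiers to the prefix:
  exists j. forall i. forall l. (~T(j,j) & ~T(i,j) | T(l,l))
The prefix is exists j forall i forall l: 2 universal, 1 existential.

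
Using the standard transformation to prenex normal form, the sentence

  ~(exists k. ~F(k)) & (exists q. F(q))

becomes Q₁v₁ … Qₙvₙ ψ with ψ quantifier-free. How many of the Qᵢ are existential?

1

Drive negations inward (¬∀x A ≡ ∃x ¬A, ¬∃x A ≡ ∀x ¬A, De Morgan for ∧/∨):
  (forall k. F(k)) & (exists q. F(q))
All bound variables are already distinct, so no renaming is needed.
Pull the quantifiers to the front (each side's bound variable is not free in the other side):
  forall k. exists q. (F(k) & F(q))
The prefix is forall k exists q: 1 universal, 1 existential.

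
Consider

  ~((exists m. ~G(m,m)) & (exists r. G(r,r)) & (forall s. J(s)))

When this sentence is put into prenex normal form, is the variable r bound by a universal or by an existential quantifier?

Drive negations inward (¬∀x A ≡ ∃x ¬A, ¬∃x A ≡ ∀x ¬A, De Morgan for ∧/∨):
  (forall m. G(m,m)) | (forall r. ~G(r,r)) | (exists s. ~J(s))
Finally move all quantifiers to the prefix:
  forall m. forall r. exists s. (G(m,m) | ~G(r,r) | ~J(s))
The quantifier exists r sits under an odd number of negations, so it flips to forall r.

universal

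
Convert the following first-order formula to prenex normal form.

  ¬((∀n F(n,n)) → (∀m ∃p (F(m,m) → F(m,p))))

∀n ∃m ∀p (F(n,n) ∧ F(m,m) ∧ ¬F(m,p))

First replace A → B with ¬A ∨ B.
  ¬(¬(∀n F(n,n)) ∨ (∀m ∃p (¬F(m,m) ∨ F(m,p))))
Push ¬ through the quantifiers and connectives to reach negation normal form:
  (∀n F(n,n)) ∧ (∃m ∀p (F(m,m) ∧ ¬F(m,p)))
All bound variables are already distinct, so no renaming is needed.
Extract every quantifier outward, since the variables are now distinct and don't occur free across branches:
  ∀n ∃m ∀p (F(n,n) ∧ F(m,m) ∧ ¬F(m,p))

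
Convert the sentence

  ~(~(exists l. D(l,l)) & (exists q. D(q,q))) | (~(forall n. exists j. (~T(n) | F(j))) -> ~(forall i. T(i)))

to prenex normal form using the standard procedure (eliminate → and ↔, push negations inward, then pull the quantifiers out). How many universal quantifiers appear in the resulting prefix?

First replace A → B with ¬A ∨ B.
  ~(~(exists l. D(l,l)) & (exists q. D(q,q))) | ~~(forall n. exists j. (~T(n) | F(j))) | ~(forall i. T(i))
Move each ¬ inward, flipping quantifiers it crosses:
  (exists l. D(l,l)) | (forall q. ~D(q,q)) | (forall n. exists j. (~T(n) | F(j))) | (exists i. ~T(i))
All bound variables are already distinct, so no renaming is needed.
Finally move all quantifiers to the prefix:
  exists l. forall q. forall n. exists j. exists i. (D(l,l) | ~D(q,q) | ~T(n) | F(j) | ~T(i))
The prefix is exists l forall q forall n exists j exists i: 2 universal, 3 existential.

2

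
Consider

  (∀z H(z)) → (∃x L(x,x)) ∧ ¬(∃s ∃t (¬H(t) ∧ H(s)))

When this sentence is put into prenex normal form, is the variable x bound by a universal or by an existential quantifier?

Rewrite implications/biconditionals: A → B as ¬A ∨ B.
  ¬(∀z H(z)) ∨ (∃x L(x,x)) ∧ ¬(∃s ∃t (¬H(t) ∧ H(s)))
Drive negations inward (¬∀x A ≡ ∃x ¬A, ¬∃x A ≡ ∀x ¬A, De Morgan for ∧/∨):
  (∃z ¬H(z)) ∨ (∃x L(x,x)) ∧ (∀s ∀t (H(t) ∨ ¬H(s)))
Finally move all quantifiers to the prefix:
  ∃z ∃x ∀s ∀t (¬H(z) ∨ L(x,x) ∧ (H(t) ∨ ¬H(s)))
The quantifier ∃x sits under an even number of negations (counting the antecedent side of each →), so it remains existential.

existential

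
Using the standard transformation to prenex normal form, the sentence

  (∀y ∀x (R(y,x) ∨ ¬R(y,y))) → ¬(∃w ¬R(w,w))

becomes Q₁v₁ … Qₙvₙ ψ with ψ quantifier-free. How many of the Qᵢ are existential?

2

Rewrite implications/biconditionals: A → B as ¬A ∨ B.
  ¬(∀y ∀x (R(y,x) ∨ ¬R(y,y))) ∨ ¬(∃w ¬R(w,w))
Move each ¬ inward, flipping quantifiers it crosses:
  (∃y ∃x (¬R(y,x) ∧ R(y,y))) ∨ (∀w R(w,w))
All bound variables are already distinct, so no renaming is needed.
Finally move all quantifiers to the prefix:
  ∃y ∃x ∀w (¬R(y,x) ∧ R(y,y) ∨ R(w,w))
The prefix is ∃y ∃x ∀w: 1 universal, 2 existential.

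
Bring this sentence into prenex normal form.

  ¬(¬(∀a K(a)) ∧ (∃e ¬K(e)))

∀a ∀e (K(a) ∨ K(e))

Push ¬ through the quantifiers and connectives to reach negation normal form:
  (∀a K(a)) ∨ (∀e K(e))
All bound variables are already distinct, so no renaming is needed.
Pull the quantifiers to the front (each side's bound variable is not free in the other side):
  ∀a ∀e (K(a) ∨ K(e))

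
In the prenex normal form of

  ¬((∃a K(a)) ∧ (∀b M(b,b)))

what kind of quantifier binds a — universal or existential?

universal

Push ¬ through the quantifiers and connectives to reach negation normal form:
  (∀a ¬K(a)) ∨ (∃b ¬M(b,b))
Extract every quantifier outward, since the variables are now distinct and don't occur free across branches:
  ∀a ∃b (¬K(a) ∨ ¬M(b,b))
The quantifier ∃a sits under an odd number of negations, so it flips to ∀a.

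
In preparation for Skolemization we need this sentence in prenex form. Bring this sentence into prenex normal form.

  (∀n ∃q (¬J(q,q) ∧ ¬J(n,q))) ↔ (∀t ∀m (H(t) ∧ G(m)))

Eliminate → and ↔ using ¬ and ∨; A ↔ B as (¬A ∨ B) ∧ (¬B ∨ A).
  (¬(∀n ∃q (¬J(q,q) ∧ ¬J(n,q))) ∨ (∀t ∀m (H(t) ∧ G(m)))) ∧ (¬(∀t ∀m (H(t) ∧ G(m))) ∨ (∀n ∃q (¬J(q,q) ∧ ¬J(n,q))))
Push ¬ through the quantifiers and connectives to reach negation normal form:
  ((∃n ∀q (J(q,q) ∨ J(n,q))) ∨ (∀t ∀m (H(t) ∧ G(m)))) ∧ ((∃t ∃m (¬H(t) ∨ ¬G(m))) ∨ (∀n ∃q (¬J(q,q) ∧ ¬J(n,q))))
Standardize variables apart so no two quantifiers bind the same name: t↦y1, m↦p, n↦v1, q↦r.
  ((∃n ∀q (J(q,q) ∨ J(n,q))) ∨ (∀t ∀m (H(t) ∧ G(m)))) ∧ ((∃y1 ∃p (¬H(y1) ∨ ¬G(p))) ∨ (∀v1 ∃r (¬J(r,r) ∧ ¬J(v1,r))))
Pull the quantifiers to the front (each side's bound variable is not free in the other side):
  ∃n ∀q ∀t ∀m ∃y1 ∃p ∀v1 ∃r ((J(q,q) ∨ J(n,q) ∨ H(t) ∧ G(m)) ∧ (¬H(y1) ∨ ¬G(p) ∨ ¬J(r,r) ∧ ¬J(v1,r)))

∃n ∀q ∀t ∀m ∃y1 ∃p ∀v1 ∃r ((J(q,q) ∨ J(n,q) ∨ H(t) ∧ G(m)) ∧ (¬H(y1) ∨ ¬G(p) ∨ ¬J(r,r) ∧ ¬J(v1,r)))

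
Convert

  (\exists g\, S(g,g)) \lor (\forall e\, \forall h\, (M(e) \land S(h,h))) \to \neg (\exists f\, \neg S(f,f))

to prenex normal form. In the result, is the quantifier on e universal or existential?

Rewrite implications/biconditionals: A → B as ¬A ∨ B.
  \neg ((\exists g\, S(g,g)) \lor (\forall e\, \forall h\, (M(e) \land S(h,h)))) \lor \neg (\exists f\, \neg S(f,f))
Push ¬ through the quantifiers and connectives to reach negation normal form:
  (\forall g\, \neg S(g,g)) \land (\exists e\, \exists h\, (\neg M(e) \lor \neg S(h,h))) \lor (\forall f\, S(f,f))
All bound variables are already distinct, so no renaming is needed.
Pull the quantifiers to the front (each side's bound variable is not free in the other side):
  \forall g\, \exists e\, \exists h\, \forall f\, (\neg S(g,g) \land (\neg M(e) \lor \neg S(h,h)) \lor S(f,f))
The quantifier \forall e sits under an odd number of negations (counting the antecedent side of each →), so it flips to \exists e.

existential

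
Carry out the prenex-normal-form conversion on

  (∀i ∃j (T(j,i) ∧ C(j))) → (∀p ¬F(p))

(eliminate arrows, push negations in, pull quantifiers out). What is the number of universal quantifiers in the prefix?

2

Rewrite implications/biconditionals: A → B as ¬A ∨ B.
  ¬(∀i ∃j (T(j,i) ∧ C(j))) ∨ (∀p ¬F(p))
Push ¬ through the quantifiers and connectives to reach negation normal form:
  (∃i ∀j (¬T(j,i) ∨ ¬C(j))) ∨ (∀p ¬F(p))
Extract every quantifier outward, since the variables are now distinct and don't occur free across branches:
  ∃i ∀j ∀p (¬T(j,i) ∨ ¬C(j) ∨ ¬F(p))
The prefix is ∃i ∀j ∀p: 2 universal, 1 existential.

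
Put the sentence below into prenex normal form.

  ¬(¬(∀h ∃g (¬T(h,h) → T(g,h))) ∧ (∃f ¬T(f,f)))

∀h ∃g ∀f (T(h,h) ∨ T(g,h) ∨ T(f,f))

First replace A → B with ¬A ∨ B.
  ¬(¬(∀h ∃g (¬¬T(h,h) ∨ T(g,h))) ∧ (∃f ¬T(f,f)))
Push ¬ through the quantifiers and connectives to reach negation normal form:
  (∀h ∃g (T(h,h) ∨ T(g,h))) ∨ (∀f T(f,f))
All bound variables are already distinct, so no renaming is needed.
Pull the quantifiers to the front (each side's bound variable is not free in the other side):
  ∀h ∃g ∀f (T(h,h) ∨ T(g,h) ∨ T(f,f))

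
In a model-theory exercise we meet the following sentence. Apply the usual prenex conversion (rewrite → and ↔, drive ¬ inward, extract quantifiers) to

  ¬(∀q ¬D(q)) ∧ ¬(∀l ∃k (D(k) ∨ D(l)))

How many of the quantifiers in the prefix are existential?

2

Move each ¬ inward, flipping quantifiers it crosses:
  (∃q D(q)) ∧ (∃l ∀k (¬D(k) ∧ ¬D(l)))
Pull the quantifiers to the front (each side's bound variable is not free in the other side):
  ∃q ∃l ∀k (D(q) ∧ ¬D(k) ∧ ¬D(l))
The prefix is ∃q ∃l ∀k: 1 universal, 2 existential.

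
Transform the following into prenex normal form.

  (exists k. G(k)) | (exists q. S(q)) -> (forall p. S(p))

First replace A → B with ¬A ∨ B.
  ~((exists k. G(k)) | (exists q. S(q))) | (forall p. S(p))
Drive negations inward (¬∀x A ≡ ∃x ¬A, ¬∃x A ≡ ∀x ¬A, De Morgan for ∧/∨):
  (forall k. ~G(k)) & (forall q. ~S(q)) | (forall p. S(p))
Finally move all quantifiers to the prefix:
  forall k. forall q. forall p. (~G(k) & ~S(q) | S(p))

forall k. forall q. forall p. (~G(k) & ~S(q) | S(p))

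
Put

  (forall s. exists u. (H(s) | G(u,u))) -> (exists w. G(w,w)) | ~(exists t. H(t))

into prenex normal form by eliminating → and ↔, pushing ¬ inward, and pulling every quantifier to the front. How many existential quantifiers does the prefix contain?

2

Rewrite implications/biconditionals: A → B as ¬A ∨ B.
  ~(forall s. exists u. (H(s) | G(u,u))) | (exists w. G(w,w)) | ~(exists t. H(t))
Move each ¬ inward, flipping quantifiers it crosses:
  (exists s. forall u. (~H(s) & ~G(u,u))) | (exists w. G(w,w)) | (forall t. ~H(t))
All bound variables are already distinct, so no renaming is needed.
Pull the quantifiers to the front (each side's bound variable is not free in the other side):
  exists s. forall u. exists w. forall t. (~H(s) & ~G(u,u) | G(w,w) | ~H(t))
The prefix is exists s forall u exists w forall t: 2 universal, 2 existential.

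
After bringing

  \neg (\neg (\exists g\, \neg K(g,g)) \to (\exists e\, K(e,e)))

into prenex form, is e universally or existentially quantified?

universal

First replace A → B with ¬A ∨ B.
  \neg (\neg \neg (\exists g\, \neg K(g,g)) \lor (\exists e\, K(e,e)))
Move each ¬ inward, flipping quantifiers it crosses:
  (\forall g\, K(g,g)) \land (\forall e\, \neg K(e,e))
All bound variables are already distinct, so no renaming is needed.
Extract every quantifier outward, since the variables are now distinct and don't occur free across branches:
  \forall g\, \forall e\, (K(g,g) \land \neg K(e,e))
The quantifier \exists e sits under an odd number of negations (counting the antecedent side of each →), so it flips to \forall e.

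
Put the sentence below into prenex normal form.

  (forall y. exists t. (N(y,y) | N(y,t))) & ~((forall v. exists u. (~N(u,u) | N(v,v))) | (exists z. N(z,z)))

Push ¬ through the quantifiers and connectives to reach negation normal form:
  (forall y. exists t. (N(y,y) | N(y,t))) & (exists v. forall u. (N(u,u) & ~N(v,v))) & (forall z. ~N(z,z))
Pull the quantifiers to the front (each side's bound variable is not free in the other side):
  forall y. exists t. exists v. forall u. forall z. ((N(y,y) | N(y,t)) & N(u,u) & ~N(v,v) & ~N(z,z))

forall y. exists t. exists v. forall u. forall z. ((N(y,y) | N(y,t)) & N(u,u) & ~N(v,v) & ~N(z,z))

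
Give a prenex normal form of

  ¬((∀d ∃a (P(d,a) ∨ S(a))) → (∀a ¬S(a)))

∀d ∃a ∃p ((P(d,a) ∨ S(a)) ∧ S(p))

Eliminate → and ↔ using ¬ and ∨.
  ¬(¬(∀d ∃a (P(d,a) ∨ S(a))) ∨ (∀a ¬S(a)))
Move each ¬ inward, flipping quantifiers it crosses:
  (∀d ∃a (P(d,a) ∨ S(a))) ∧ (∃a S(a))
Give each quantifier a distinct variable: a↦p.
  (∀d ∃a (P(d,a) ∨ S(a))) ∧ (∃p S(p))
Pull the quantifiers to the front (each side's bound variable is not free in the other side):
  ∀d ∃a ∃p ((P(d,a) ∨ S(a)) ∧ S(p))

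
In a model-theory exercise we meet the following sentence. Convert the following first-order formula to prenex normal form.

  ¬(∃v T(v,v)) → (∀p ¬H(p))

∃v ∀p (T(v,v) ∨ ¬H(p))

First replace A → B with ¬A ∨ B.
  ¬¬(∃v T(v,v)) ∨ (∀p ¬H(p))
Push ¬ through the quantifiers and connectives to reach negation normal form:
  (∃v T(v,v)) ∨ (∀p ¬H(p))
Extract every quantifier outward, since the variables are now distinct and don't occur free across branches:
  ∃v ∀p (T(v,v) ∨ ¬H(p))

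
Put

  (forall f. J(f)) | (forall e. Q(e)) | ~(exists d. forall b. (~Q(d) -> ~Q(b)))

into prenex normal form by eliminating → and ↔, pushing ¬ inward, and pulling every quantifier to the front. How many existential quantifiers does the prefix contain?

Rewrite implications/biconditionals: A → B as ¬A ∨ B.
  (forall f. J(f)) | (forall e. Q(e)) | ~(exists d. forall b. (~~Q(d) | ~Q(b)))
Push ¬ through the quantifiers and connectives to reach negation normal form:
  (forall f. J(f)) | (forall e. Q(e)) | (forall d. exists b. (~Q(d) & Q(b)))
All bound variables are already distinct, so no renaming is needed.
Pull the quantifiers to the front (each side's bound variable is not free in the other side):
  forall f. forall e. forall d. exists b. (J(f) | Q(e) | ~Q(d) & Q(b))
The prefix is forall f forall e forall d exists b: 3 universal, 1 existential.

1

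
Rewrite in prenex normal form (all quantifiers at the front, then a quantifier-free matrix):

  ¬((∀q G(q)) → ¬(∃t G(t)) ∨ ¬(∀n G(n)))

∀q ∃t ∀n (G(q) ∧ G(t) ∧ G(n))

Rewrite implications/biconditionals: A → B as ¬A ∨ B.
  ¬(¬(∀q G(q)) ∨ ¬(∃t G(t)) ∨ ¬(∀n G(n)))
Push ¬ through the quantifiers and connectives to reach negation normal form:
  (∀q G(q)) ∧ (∃t G(t)) ∧ (∀n G(n))
Finally move all quantifiers to the prefix:
  ∀q ∃t ∀n (G(q) ∧ G(t) ∧ G(n))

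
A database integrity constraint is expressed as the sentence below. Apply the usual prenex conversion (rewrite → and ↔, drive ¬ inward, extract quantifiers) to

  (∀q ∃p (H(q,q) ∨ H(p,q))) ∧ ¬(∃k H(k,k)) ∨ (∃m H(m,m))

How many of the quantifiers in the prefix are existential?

Drive negations inward (¬∀x A ≡ ∃x ¬A, ¬∃x A ≡ ∀x ¬A, De Morgan for ∧/∨):
  (∀q ∃p (H(q,q) ∨ H(p,q))) ∧ (∀k ¬H(k,k)) ∨ (∃m H(m,m))
Pull the quantifiers to the front (each side's bound variable is not free in the other side):
  ∀q ∃p ∀k ∃m ((H(q,q) ∨ H(p,q)) ∧ ¬H(k,k) ∨ H(m,m))
The prefix is ∀q ∃p ∀k ∃m: 2 universal, 2 existential.

2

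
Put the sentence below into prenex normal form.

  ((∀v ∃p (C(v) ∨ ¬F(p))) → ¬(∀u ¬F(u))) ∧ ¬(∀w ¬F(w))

∃v ∀p ∃u ∃w ((¬C(v) ∧ F(p) ∨ F(u)) ∧ F(w))

Eliminate → and ↔ using ¬ and ∨.
  (¬(∀v ∃p (C(v) ∨ ¬F(p))) ∨ ¬(∀u ¬F(u))) ∧ ¬(∀w ¬F(w))
Move each ¬ inward, flipping quantifiers it crosses:
  ((∃v ∀p (¬C(v) ∧ F(p))) ∨ (∃u F(u))) ∧ (∃w F(w))
Finally move all quantifiers to the prefix:
  ∃v ∀p ∃u ∃w ((¬C(v) ∧ F(p) ∨ F(u)) ∧ F(w))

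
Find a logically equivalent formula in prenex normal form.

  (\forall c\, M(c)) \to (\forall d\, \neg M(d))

Rewrite implications/biconditionals: A → B as ¬A ∨ B.
  \neg (\forall c\, M(c)) \lor (\forall d\, \neg M(d))
Push ¬ through the quantifiers and connectives to reach negation normal form:
  (\exists c\, \neg M(c)) \lor (\forall d\, \neg M(d))
All bound variables are already distinct, so no renaming is needed.
Extract every quantifier outward, since the variables are now distinct and don't occur free across branches:
  \exists c\, \forall d\, (\neg M(c) \lor \neg M(d))

\exists c\, \forall d\, (\neg M(c) \lor \neg M(d))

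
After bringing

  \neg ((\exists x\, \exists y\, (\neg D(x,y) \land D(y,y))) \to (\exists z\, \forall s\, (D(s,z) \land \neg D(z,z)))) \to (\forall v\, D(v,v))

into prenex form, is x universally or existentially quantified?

universal

First replace A → B with ¬A ∨ B.
  \neg \neg (\neg (\exists x\, \exists y\, (\neg D(x,y) \land D(y,y))) \lor (\exists z\, \forall s\, (D(s,z) \land \neg D(z,z)))) \lor (\forall v\, D(v,v))
Move each ¬ inward, flipping quantifiers it crosses:
  (\forall x\, \forall y\, (D(x,y) \lor \neg D(y,y))) \lor (\exists z\, \forall s\, (D(s,z) \land \neg D(z,z))) \lor (\forall v\, D(v,v))
Pull the quantifiers to the front (each side's bound variable is not free in the other side):
  \forall x\, \forall y\, \exists z\, \forall s\, \forall v\, (D(x,y) \lor \neg D(y,y) \lor D(s,z) \land \neg D(z,z) \lor D(v,v))
The quantifier \exists x sits under an odd number of negations (counting the antecedent side of each →), so it flips to \forall x.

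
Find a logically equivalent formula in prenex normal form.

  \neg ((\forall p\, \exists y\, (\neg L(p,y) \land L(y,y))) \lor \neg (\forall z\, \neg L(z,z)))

Push ¬ through the quantifiers and connectives to reach negation normal form:
  (\exists p\, \forall y\, (L(p,y) \lor \neg L(y,y))) \land (\forall z\, \neg L(z,z))
Finally move all quantifiers to the prefix:
  \exists p\, \forall y\, \forall z\, ((L(p,y) \lor \neg L(y,y)) \land \neg L(z,z))

\exists p\, \forall y\, \forall z\, ((L(p,y) \lor \neg L(y,y)) \land \neg L(z,z))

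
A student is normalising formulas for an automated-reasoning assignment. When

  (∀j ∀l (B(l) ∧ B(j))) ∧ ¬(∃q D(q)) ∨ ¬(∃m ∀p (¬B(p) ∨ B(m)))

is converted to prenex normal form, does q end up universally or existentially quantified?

universal

Drive negations inward (¬∀x A ≡ ∃x ¬A, ¬∃x A ≡ ∀x ¬A, De Morgan for ∧/∨):
  (∀j ∀l (B(l) ∧ B(j))) ∧ (∀q ¬D(q)) ∨ (∀m ∃p (B(p) ∧ ¬B(m)))
All bound variables are already distinct, so no renaming is needed.
Pull the quantifiers to the front (each side's bound variable is not free in the other side):
  ∀j ∀l ∀q ∀m ∃p (B(l) ∧ B(j) ∧ ¬D(q) ∨ B(p) ∧ ¬B(m))
The quantifier ∃q sits under an odd number of negations, so it flips to ∀q.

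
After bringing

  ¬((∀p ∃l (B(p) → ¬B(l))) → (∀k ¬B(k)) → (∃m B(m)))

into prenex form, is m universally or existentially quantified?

universal

Eliminate → and ↔ using ¬ and ∨.
  ¬(¬(∀p ∃l (¬B(p) ∨ ¬B(l))) ∨ ¬(∀k ¬B(k)) ∨ (∃m B(m)))
Push ¬ through the quantifiers and connectives to reach negation normal form:
  (∀p ∃l (¬B(p) ∨ ¬B(l))) ∧ (∀k ¬B(k)) ∧ (∀m ¬B(m))
All bound variables are already distinct, so no renaming is needed.
Pull the quantifiers to the front (each side's bound variable is not free in the other side):
  ∀p ∃l ∀k ∀m ((¬B(p) ∨ ¬B(l)) ∧ ¬B(k) ∧ ¬B(m))
The quantifier ∃m sits under an odd number of negations (counting the antecedent side of each →), so it flips to ∀m.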